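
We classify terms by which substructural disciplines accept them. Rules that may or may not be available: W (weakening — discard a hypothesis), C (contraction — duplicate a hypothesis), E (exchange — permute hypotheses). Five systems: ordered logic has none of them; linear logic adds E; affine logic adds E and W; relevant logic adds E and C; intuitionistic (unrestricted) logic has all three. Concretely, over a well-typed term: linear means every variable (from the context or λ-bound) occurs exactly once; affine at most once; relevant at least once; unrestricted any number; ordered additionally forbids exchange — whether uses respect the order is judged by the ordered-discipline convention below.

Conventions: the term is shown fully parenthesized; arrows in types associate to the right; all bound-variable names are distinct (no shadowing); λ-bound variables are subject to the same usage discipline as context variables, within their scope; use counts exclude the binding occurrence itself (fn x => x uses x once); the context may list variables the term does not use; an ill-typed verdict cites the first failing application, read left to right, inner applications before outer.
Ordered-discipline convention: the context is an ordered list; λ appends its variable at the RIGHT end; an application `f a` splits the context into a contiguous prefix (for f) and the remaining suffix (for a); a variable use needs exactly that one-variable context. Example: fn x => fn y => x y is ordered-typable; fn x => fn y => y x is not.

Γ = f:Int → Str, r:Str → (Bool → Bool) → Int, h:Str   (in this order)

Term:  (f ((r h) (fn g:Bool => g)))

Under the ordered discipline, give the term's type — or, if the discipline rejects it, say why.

term : Str
counts: f ×1, r ×1, h ×1, g (bound) ×1
use order (left to right): f, r, h, g
typing: well-typed — term : Str
across the five disciplines: ordered ✓ | linear ✓ | affine ✓ | relevant ✓ | unrestricted ✓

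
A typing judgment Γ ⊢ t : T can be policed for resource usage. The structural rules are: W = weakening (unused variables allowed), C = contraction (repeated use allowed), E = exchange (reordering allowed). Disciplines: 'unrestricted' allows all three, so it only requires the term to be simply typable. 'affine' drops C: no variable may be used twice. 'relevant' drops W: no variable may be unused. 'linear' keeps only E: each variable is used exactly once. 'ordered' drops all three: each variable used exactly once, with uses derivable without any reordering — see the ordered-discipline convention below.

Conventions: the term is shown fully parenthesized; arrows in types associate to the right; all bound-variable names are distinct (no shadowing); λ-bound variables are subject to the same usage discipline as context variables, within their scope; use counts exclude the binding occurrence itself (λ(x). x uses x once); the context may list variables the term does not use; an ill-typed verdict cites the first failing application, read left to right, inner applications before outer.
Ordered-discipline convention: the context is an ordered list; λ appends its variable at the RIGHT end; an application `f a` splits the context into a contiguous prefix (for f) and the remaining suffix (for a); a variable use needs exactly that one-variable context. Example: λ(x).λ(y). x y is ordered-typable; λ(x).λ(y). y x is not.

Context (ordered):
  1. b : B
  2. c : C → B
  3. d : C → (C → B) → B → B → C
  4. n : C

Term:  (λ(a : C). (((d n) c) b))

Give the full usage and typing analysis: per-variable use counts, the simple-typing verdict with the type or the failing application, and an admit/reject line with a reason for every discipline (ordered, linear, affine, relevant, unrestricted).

usage: b: 1, c: 1, d: 1, n: 1, a [bound]: 0
uses in reading order: d, n, c, b
typing: well-typed — term : C → B → C
ordered: ✗, needs weakening: a unused
linear: ✗, needs weakening: a unused
affine: ✓, at most one use each (b, c, d, n, a)
relevant: ✗, needs weakening: a unused
unrestricted: ✓, simply typable at C → B → C; W, C, E all held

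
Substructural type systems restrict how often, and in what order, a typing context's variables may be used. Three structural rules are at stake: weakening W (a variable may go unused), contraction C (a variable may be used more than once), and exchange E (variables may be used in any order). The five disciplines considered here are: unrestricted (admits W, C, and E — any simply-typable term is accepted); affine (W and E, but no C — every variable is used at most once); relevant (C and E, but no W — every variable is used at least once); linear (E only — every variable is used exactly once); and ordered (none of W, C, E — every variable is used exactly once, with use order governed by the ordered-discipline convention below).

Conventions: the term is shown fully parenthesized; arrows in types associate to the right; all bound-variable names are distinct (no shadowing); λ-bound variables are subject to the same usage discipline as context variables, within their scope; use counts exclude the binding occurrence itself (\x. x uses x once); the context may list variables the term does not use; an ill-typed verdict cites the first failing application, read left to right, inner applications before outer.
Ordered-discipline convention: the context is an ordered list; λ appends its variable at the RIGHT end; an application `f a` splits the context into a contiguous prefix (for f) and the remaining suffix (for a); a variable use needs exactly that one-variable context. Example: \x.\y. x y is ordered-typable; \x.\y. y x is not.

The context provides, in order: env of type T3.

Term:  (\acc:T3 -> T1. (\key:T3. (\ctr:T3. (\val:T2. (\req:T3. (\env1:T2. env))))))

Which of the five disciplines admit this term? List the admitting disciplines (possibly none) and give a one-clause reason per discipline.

accepted by: affine, unrestricted
usage: env: 1×, acc (λ-bound): 0×, key (λ-bound): 0×, ctr (λ-bound): 0×, val (λ-bound): 0×, req (λ-bound): 0×, env1 (λ-bound): 0×
use order (left to right): env
typing: ✓ — (T3 -> T1) -> T3 -> T3 -> T2 -> T3 -> T2 -> T3
ordered: ✗ — acc, key, ctr, val, req, env1 never used (weakening)
linear: ✗ — acc, key, ctr, val, req, env1 never used (weakening)
affine: ✓ — env, acc, key, ctr, val, req, env1: no repeats, contraction unneeded
relevant: ✗ — acc, key, ctr, val, req, env1 never used (weakening)
unrestricted: ✓ — well-typed at (T3 -> T1) -> T3 -> T3 -> T2 -> T3 -> T2 -> T3; no restrictions here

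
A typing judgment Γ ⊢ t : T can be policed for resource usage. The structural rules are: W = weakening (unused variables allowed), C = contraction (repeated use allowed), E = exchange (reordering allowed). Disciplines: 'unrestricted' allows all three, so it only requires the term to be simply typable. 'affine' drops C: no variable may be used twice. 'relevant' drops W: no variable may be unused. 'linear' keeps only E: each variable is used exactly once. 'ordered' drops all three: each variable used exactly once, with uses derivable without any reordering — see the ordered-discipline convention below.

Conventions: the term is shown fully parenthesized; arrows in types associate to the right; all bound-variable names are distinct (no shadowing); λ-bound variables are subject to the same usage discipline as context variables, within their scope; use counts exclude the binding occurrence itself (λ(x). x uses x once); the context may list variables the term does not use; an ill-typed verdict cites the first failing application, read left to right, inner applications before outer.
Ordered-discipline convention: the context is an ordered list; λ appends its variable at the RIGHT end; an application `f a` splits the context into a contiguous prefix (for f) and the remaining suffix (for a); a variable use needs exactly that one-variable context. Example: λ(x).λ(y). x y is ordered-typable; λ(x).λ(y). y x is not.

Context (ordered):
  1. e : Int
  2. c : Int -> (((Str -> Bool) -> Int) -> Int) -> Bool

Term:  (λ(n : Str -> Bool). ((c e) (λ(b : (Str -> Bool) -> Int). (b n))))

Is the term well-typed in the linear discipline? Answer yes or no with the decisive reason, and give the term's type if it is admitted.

yes — e, c, n, b: one use apiece; term : (Str -> Bool) -> Bool
variable uses: e ×1; c ×1; n [bound] ×1; b [bound] ×1
order of uses: c, e, b, n
typing: well-typed at (Str -> Bool) -> Bool
across the five disciplines: ordered ✗ | linear ✓ | affine ✓ | relevant ✓ | unrestricted ✓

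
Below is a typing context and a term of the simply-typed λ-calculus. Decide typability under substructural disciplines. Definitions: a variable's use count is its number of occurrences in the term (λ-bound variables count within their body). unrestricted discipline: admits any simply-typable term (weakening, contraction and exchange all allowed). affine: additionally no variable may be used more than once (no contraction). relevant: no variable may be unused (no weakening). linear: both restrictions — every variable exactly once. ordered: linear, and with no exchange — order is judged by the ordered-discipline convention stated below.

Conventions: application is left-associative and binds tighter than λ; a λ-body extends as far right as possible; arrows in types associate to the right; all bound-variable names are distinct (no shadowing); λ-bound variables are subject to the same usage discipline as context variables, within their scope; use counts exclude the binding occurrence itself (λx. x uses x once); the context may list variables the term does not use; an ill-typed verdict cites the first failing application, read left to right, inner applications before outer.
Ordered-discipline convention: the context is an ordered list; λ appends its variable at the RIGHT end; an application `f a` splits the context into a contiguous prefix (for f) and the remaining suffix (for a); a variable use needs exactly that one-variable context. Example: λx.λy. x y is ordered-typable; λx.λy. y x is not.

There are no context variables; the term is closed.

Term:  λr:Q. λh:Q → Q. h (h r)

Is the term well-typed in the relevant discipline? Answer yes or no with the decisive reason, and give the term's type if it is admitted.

yes — none of r, h goes unused; term : Q → (Q → Q) → Q
usage: r (λ-bound): 1×; h (λ-bound): 2×
use order (left to right): h, h, r
typing: well-typed at Q → (Q → Q) → Q
per-discipline verdicts: ordered ✗ · linear ✗ · affine ✗ · relevant ✓ · unrestricted ✓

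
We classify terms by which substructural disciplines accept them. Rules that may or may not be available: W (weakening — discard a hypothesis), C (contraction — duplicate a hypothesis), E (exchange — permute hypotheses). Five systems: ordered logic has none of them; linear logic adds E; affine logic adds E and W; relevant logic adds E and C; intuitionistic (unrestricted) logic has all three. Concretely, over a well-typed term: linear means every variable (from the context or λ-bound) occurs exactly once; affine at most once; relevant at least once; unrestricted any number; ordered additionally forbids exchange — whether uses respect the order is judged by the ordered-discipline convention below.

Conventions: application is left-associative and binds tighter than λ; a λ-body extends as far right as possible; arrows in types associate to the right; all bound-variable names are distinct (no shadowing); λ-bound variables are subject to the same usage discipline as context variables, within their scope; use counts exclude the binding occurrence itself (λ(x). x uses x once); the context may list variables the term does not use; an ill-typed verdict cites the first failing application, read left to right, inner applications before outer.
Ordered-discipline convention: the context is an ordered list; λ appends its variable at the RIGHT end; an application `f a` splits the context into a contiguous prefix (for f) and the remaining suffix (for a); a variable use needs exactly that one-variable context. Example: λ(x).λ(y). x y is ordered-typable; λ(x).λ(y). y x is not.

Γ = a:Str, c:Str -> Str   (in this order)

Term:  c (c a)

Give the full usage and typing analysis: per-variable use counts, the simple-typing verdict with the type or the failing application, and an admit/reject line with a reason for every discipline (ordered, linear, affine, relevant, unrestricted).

use counts: a: 1×, c: 2×
uses in reading order: c, c, a
typing: the term checks, with type Str
ordered: ✗ — uses contraction: c ×2
linear: ✗ — uses contraction: c ×2
affine: ✗ — uses contraction: c ×2
relevant: ✓ — none of a, c goes unused
unrestricted: ✓ — simply typable at Str; W, C, E all held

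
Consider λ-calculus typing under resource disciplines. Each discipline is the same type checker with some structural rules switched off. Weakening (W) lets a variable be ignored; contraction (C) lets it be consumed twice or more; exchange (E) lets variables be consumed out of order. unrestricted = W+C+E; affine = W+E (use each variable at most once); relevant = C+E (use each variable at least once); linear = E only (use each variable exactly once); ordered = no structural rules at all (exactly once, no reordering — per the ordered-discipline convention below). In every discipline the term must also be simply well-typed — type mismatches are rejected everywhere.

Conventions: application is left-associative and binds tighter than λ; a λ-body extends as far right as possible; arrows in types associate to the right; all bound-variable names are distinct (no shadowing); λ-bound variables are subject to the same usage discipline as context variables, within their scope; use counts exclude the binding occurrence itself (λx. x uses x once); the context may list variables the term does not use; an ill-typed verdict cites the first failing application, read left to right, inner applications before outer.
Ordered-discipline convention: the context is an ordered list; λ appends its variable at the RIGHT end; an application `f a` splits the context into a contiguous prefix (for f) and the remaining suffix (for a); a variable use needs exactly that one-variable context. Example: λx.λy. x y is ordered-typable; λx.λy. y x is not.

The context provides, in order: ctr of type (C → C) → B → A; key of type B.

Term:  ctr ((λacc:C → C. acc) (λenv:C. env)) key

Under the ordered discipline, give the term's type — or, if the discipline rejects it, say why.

term : A
usage: ctr=1, key=1, acc (bound)=1, env (bound)=1
order of uses: ctr, acc, env, key
typing: well-typed at A
per-discipline verdicts: ordered ✓, linear ✓, affine ✓, relevant ✓, unrestricted ✓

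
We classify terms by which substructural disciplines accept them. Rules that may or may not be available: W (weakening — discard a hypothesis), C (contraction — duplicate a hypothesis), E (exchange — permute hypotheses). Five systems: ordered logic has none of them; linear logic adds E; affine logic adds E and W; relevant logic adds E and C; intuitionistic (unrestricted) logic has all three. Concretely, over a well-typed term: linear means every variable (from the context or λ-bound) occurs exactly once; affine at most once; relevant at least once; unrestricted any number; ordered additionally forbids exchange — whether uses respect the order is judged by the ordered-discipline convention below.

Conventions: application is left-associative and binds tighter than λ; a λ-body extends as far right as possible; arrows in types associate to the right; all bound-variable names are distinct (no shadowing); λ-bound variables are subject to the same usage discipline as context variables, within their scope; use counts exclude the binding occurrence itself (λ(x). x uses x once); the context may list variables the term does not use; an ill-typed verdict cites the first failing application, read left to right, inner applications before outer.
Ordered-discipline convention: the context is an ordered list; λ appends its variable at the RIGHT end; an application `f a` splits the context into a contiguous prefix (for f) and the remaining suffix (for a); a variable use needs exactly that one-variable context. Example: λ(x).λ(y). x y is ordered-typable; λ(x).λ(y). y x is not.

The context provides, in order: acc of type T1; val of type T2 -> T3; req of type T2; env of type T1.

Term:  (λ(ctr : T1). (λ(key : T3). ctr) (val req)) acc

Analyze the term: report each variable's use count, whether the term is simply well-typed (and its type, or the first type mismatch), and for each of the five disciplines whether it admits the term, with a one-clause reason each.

usage: acc ×1; val ×1; req ×1; env ×0; ctr (bound) ×1; key (bound) ×0
order of uses: ctr, val, req, acc
typing: well-typed — term : T1
ordered: ✗, env, key left unused
linear: ✗, env, key left unused
affine: ✓, no duplicate uses among acc, val, req, env, ctr, key
relevant: ✗, env, key left unused
unrestricted: ✓, well-typed at T1; no restrictions here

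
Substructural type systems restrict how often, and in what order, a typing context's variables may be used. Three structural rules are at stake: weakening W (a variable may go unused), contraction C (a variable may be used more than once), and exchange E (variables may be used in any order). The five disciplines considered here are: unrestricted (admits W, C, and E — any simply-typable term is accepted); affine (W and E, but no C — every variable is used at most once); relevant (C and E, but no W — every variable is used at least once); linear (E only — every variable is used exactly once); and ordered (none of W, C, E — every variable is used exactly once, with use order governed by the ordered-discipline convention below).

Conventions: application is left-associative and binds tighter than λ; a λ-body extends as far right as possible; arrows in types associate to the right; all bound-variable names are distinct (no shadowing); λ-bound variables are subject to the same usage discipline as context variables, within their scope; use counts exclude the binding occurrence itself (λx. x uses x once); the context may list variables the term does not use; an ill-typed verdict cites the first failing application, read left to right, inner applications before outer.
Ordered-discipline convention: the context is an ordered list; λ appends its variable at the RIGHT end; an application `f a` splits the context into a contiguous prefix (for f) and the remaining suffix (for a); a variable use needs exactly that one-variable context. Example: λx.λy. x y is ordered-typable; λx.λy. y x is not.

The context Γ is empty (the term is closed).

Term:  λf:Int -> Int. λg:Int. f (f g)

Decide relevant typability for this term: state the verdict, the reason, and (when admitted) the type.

yes — at least one use each (f, g); term : (Int -> Int) -> Int -> Int
use counts: f (λ-bound): 2, g (λ-bound): 1
use order (left to right): f, f, g
typing: well-typed at (Int -> Int) -> Int -> Int
all disciplines: ordered ✗ | linear ✗ | affine ✗ | relevant ✓ | unrestricted ✓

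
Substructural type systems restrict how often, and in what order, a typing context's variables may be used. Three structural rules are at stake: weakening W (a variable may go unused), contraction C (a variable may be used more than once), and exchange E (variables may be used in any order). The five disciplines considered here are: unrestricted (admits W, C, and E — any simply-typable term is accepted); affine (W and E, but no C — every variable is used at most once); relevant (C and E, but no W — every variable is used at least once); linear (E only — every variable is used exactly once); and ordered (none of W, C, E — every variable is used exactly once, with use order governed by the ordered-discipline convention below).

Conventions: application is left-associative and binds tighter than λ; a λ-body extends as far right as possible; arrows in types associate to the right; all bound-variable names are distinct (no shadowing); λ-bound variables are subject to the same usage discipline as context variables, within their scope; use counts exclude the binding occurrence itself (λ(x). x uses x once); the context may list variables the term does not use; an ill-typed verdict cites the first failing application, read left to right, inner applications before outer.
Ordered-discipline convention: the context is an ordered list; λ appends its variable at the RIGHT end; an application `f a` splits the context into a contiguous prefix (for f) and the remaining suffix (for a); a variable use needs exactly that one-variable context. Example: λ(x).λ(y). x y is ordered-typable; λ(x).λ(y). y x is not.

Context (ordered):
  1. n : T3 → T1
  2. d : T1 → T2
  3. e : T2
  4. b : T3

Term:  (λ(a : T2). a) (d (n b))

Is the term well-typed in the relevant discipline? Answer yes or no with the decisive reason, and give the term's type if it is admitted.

no — e left unused
counts: n: 1, d: 1, e: 0, b: 1, a (bound): 1
use order (left to right): a, d, n, b
typing: well-typed at T2
per-discipline verdicts: ordered ✗ | linear ✗ | affine ✓ | relevant ✗ | unrestricted ✓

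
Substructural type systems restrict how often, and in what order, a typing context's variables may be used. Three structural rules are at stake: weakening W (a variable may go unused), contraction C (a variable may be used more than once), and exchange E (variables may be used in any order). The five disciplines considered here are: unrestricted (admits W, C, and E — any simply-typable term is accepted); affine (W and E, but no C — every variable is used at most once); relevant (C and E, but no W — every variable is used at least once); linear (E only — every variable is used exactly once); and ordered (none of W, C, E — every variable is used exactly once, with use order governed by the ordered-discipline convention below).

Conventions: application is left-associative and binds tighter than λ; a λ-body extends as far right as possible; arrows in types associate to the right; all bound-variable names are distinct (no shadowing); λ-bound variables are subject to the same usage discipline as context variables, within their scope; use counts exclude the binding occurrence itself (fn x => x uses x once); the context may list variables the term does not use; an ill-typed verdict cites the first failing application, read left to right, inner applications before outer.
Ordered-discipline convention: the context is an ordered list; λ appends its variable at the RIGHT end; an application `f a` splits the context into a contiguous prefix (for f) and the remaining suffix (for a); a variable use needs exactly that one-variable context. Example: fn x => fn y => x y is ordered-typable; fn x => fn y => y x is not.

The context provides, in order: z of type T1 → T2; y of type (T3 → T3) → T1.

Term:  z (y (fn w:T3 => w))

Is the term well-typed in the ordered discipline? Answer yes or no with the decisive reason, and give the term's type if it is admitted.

yes — z, y, w: once each, no exchange needed; term : T2
usage: z=1; y=1; w (λ-bound)=1
use order (left to right): z, y, w
typing: ✓ — T2
summary: ordered ✓; linear ✓; affine ✓; relevant ✓; unrestricted ✓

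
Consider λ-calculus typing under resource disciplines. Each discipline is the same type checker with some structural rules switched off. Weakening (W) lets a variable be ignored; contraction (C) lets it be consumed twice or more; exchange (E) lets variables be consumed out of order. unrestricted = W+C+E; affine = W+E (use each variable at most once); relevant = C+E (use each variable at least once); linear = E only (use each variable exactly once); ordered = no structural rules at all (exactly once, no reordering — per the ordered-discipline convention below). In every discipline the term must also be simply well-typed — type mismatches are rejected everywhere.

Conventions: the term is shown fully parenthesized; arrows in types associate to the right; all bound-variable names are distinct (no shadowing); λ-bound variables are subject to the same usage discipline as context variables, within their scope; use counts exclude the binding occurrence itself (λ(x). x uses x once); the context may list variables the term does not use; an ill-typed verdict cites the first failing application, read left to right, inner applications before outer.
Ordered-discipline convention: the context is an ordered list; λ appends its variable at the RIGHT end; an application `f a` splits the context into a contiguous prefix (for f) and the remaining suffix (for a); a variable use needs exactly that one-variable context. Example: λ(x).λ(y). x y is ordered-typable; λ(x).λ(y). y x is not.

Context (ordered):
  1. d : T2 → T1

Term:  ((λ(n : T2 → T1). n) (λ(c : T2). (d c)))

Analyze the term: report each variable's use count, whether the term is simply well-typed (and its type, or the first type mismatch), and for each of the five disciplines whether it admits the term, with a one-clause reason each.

variable uses: d ×1, n [bound] ×1, c [bound] ×1
uses in reading order: n, d, c
typing: ✓ — T2 → T1
ordered: ✓ — one use each (d, n, c); ordered split holds
linear: ✓ — exactly-once usage across d, n, c
affine: ✓ — at most one use each (d, n, c)
relevant: ✓ — none of d, n, c goes unused
unrestricted: ✓ — well-typed at T2 → T1; no restrictions here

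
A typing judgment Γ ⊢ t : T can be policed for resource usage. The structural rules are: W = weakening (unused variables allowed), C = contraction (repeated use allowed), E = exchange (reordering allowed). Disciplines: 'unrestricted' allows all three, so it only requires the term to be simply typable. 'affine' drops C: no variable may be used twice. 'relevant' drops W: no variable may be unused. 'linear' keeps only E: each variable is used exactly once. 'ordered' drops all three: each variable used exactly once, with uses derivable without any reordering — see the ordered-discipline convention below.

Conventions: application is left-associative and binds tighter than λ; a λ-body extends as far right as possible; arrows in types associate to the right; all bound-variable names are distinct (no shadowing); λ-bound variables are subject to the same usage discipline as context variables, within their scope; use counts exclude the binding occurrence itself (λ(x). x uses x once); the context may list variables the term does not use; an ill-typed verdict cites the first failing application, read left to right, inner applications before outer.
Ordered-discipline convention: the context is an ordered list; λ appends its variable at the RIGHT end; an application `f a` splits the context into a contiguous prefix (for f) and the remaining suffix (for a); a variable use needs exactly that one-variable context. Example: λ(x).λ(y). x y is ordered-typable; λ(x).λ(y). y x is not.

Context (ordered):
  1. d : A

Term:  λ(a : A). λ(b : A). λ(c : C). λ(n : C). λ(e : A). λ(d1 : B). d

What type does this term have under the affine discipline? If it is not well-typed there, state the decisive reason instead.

term : A -> A -> C -> C -> A -> B -> A
use counts: d: 1; a (bound): 0; b (bound): 0; c (bound): 0; n (bound): 0; e (bound): 0; d1 (bound): 0
uses in reading order: d
typing: well-typed — term : A -> A -> C -> C -> A -> B -> A
across the five disciplines: ordered ✗ | linear ✗ | affine ✓ | relevant ✗ | unrestricted ✓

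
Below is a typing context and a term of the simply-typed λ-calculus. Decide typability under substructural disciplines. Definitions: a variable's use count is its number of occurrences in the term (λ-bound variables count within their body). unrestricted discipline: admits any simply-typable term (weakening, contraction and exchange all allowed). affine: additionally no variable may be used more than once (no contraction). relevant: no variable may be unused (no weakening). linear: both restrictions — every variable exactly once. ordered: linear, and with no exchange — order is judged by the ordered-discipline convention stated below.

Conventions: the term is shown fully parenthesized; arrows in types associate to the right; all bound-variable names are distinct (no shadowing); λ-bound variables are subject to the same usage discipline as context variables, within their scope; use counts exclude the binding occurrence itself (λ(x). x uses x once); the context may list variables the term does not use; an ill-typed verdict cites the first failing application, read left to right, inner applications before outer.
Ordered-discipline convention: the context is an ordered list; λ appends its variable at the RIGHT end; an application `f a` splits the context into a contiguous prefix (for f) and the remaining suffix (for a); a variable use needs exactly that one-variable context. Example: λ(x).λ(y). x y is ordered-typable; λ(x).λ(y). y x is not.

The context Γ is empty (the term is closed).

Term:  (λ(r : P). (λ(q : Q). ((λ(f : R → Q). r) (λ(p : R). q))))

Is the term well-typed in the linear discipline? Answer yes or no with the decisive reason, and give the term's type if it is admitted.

no — f, p never used (weakening)
variable uses: r (bound)=1; q (bound)=1; f (bound)=0; p (bound)=0
left-to-right use order: r, q
typing: well-typed at P → Q → P
all disciplines: ordered ✗; linear ✗; affine ✓; relevant ✗; unrestricted ✓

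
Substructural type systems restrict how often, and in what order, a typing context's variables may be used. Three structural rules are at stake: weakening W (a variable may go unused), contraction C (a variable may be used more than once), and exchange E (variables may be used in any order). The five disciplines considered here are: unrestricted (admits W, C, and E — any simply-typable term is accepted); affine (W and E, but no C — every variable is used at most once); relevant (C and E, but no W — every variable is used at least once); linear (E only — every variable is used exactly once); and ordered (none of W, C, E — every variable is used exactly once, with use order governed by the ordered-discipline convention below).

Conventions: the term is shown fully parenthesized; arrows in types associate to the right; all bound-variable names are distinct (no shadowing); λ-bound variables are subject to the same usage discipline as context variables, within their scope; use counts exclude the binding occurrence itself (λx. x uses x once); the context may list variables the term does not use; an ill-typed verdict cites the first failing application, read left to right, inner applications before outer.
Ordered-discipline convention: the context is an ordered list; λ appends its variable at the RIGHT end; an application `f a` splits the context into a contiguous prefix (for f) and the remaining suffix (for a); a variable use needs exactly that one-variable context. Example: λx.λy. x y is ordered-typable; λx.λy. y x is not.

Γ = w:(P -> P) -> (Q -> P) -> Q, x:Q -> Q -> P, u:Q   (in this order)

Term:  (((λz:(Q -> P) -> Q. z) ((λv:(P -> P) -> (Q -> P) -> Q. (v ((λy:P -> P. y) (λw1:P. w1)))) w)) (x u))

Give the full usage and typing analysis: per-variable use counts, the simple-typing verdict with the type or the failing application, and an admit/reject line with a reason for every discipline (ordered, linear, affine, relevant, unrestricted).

use counts: w ×1, x ×1, u ×1, z [bound] ×1, v [bound] ×1, y [bound] ×1, w1 [bound] ×1
order of uses: z, v, y, w1, w, x, u
typing: ✓ — Q
ordered: ✓, w, x, u, z, v, y, w1: once each, no exchange needed
linear: ✓, each of w, x, u, z, v, y, w1 used exactly once
affine: ✓, w, x, u, z, v, y, w1: no repeats, contraction unneeded
relevant: ✓, w, x, u, z, v, y, w1: all used, weakening unneeded
unrestricted: ✓, simply typable at Q; W, C, E all held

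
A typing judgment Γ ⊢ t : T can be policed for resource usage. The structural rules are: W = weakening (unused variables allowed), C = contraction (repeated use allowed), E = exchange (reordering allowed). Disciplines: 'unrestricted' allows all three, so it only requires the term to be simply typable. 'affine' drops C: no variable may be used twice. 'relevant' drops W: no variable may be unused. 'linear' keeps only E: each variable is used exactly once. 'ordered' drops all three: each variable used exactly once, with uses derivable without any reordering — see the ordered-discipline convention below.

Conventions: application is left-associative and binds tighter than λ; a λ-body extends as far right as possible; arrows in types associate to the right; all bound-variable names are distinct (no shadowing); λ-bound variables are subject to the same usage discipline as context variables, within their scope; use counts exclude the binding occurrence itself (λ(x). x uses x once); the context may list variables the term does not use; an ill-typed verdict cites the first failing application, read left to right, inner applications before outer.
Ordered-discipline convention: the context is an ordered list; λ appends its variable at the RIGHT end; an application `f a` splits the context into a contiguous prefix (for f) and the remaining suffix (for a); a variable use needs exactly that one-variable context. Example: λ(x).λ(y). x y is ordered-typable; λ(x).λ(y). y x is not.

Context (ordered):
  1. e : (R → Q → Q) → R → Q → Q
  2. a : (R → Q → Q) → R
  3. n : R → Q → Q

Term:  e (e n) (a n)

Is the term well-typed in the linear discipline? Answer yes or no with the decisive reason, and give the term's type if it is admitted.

no — e ×2, n ×2 used more than once (contraction)
usage: e: 2×; a: 1×; n: 2×
order of uses: e, e, n, a, n
typing: well-typed at Q → Q
across the five disciplines: ordered ✗; linear ✗; affine ✗; relevant ✓; unrestricted ✓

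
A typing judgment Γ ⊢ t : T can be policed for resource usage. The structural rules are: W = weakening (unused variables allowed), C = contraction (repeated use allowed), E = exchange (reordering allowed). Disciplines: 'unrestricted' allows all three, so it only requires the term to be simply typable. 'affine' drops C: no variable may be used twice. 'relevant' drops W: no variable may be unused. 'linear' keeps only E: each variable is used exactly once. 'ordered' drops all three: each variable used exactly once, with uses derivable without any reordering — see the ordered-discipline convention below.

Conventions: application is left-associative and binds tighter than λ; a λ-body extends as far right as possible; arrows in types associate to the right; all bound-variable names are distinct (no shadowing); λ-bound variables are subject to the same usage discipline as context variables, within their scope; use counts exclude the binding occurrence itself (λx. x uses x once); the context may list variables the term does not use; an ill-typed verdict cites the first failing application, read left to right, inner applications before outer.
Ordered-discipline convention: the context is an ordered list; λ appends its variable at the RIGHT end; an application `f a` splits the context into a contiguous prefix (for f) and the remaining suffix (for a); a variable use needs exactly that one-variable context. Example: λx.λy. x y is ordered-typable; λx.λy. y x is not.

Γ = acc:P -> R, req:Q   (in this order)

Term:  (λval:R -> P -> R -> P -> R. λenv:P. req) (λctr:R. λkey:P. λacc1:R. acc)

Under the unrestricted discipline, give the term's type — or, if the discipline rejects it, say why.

term : P -> Q
counts: acc: 1, req: 1, val [bound]: 0, env [bound]: 0, ctr [bound]: 0, key [bound]: 0, acc1 [bound]: 0
uses in reading order: req, acc
typing: ✓ — P -> Q
per-discipline verdicts: ordered ✗; linear ✗; affine ✓; relevant ✗; unrestricted ✓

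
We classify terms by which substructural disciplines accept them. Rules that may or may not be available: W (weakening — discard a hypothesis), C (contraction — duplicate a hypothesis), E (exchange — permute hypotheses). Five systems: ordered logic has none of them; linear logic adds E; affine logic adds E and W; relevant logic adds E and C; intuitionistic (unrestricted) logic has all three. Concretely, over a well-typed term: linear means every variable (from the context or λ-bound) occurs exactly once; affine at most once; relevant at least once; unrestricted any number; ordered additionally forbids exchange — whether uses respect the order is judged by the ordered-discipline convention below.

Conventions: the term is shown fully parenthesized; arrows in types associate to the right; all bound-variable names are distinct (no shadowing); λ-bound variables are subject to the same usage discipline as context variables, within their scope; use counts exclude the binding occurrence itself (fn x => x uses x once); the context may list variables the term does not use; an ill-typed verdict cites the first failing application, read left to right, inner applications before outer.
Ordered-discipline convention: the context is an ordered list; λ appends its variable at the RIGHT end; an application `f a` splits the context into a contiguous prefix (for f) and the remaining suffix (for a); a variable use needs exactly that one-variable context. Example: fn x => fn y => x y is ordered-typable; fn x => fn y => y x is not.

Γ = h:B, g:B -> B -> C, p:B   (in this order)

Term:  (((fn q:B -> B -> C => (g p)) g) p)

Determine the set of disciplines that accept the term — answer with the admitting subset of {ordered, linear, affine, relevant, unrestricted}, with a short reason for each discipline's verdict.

admitted in: unrestricted
usage: h=0; g=2; p=2; q [bound]=0
order of uses: g, p, g, p
typing: the term checks, with type C
ordered: ✗ — needs contraction — g ×2, p ×2; h, q left unused
linear: ✗ — needs contraction — g ×2, p ×2; h, q left unused
affine: ✗ — needs contraction — g ×2, p ×2
relevant: ✗ — h, q left unused
unrestricted: ✓ — simply typable at C; W, C, E all held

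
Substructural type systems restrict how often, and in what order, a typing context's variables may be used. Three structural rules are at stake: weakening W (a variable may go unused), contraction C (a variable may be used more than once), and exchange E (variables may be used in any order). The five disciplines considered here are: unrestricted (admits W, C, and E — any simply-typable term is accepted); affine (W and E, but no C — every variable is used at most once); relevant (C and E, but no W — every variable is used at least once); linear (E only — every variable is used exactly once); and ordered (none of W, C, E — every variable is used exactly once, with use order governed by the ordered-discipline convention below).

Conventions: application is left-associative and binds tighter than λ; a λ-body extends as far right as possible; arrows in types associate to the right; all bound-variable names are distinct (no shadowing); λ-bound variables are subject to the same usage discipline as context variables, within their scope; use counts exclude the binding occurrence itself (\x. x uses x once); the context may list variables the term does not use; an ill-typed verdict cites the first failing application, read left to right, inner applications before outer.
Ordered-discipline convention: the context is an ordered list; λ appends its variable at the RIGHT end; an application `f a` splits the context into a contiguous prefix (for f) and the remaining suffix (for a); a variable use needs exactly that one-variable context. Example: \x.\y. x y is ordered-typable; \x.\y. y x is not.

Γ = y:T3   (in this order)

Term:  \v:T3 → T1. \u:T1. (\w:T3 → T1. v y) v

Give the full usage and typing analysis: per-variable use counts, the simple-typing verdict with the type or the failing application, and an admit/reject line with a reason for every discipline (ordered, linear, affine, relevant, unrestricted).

variable uses: y ×1, v (bound) ×2, u (bound) ×0, w (bound) ×0
use order (left to right): v, y, v
typing: well-typed at (T3 → T1) → T1 → T1
ordered ✗ (v ×2 used more than once (contraction); unused: u, w — weakening required)
linear ✗ (v ×2 used more than once (contraction); unused: u, w — weakening required)
affine ✗ (v ×2 used more than once (contraction))
relevant ✗ (unused: u, w — weakening required)
unrestricted ✓ (well-typed at (T3 → T1) → T1 → T1; no restrictions here)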